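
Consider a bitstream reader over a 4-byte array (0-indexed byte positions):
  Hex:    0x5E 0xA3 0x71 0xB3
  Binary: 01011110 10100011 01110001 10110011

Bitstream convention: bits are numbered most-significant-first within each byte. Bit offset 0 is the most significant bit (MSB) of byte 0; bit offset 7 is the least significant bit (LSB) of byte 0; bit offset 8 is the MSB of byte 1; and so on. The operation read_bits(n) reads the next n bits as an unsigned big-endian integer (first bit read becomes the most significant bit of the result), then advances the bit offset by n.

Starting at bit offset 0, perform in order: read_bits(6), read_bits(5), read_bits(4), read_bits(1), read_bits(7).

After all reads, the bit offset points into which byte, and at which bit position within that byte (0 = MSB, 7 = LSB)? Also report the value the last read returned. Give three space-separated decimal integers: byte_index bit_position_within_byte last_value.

Answer: 2 7 56

Derivation:
Read 1: bits[0:6] width=6 -> value=23 (bin 010111); offset now 6 = byte 0 bit 6; 26 bits remain
Read 2: bits[6:11] width=5 -> value=21 (bin 10101); offset now 11 = byte 1 bit 3; 21 bits remain
Read 3: bits[11:15] width=4 -> value=1 (bin 0001); offset now 15 = byte 1 bit 7; 17 bits remain
Read 4: bits[15:16] width=1 -> value=1 (bin 1); offset now 16 = byte 2 bit 0; 16 bits remain
Read 5: bits[16:23] width=7 -> value=56 (bin 0111000); offset now 23 = byte 2 bit 7; 9 bits remain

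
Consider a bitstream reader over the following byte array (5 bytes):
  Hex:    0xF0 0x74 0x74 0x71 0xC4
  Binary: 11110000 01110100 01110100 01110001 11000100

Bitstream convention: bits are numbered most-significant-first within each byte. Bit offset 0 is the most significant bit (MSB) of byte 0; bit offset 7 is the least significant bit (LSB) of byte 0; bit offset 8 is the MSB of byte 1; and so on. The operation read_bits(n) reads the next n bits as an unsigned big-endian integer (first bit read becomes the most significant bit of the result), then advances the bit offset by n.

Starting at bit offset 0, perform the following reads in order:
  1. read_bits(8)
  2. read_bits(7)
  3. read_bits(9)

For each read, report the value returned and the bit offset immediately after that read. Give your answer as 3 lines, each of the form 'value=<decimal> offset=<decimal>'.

Answer: value=240 offset=8
value=58 offset=15
value=116 offset=24

Derivation:
Read 1: bits[0:8] width=8 -> value=240 (bin 11110000); offset now 8 = byte 1 bit 0; 32 bits remain
Read 2: bits[8:15] width=7 -> value=58 (bin 0111010); offset now 15 = byte 1 bit 7; 25 bits remain
Read 3: bits[15:24] width=9 -> value=116 (bin 001110100); offset now 24 = byte 3 bit 0; 16 bits remain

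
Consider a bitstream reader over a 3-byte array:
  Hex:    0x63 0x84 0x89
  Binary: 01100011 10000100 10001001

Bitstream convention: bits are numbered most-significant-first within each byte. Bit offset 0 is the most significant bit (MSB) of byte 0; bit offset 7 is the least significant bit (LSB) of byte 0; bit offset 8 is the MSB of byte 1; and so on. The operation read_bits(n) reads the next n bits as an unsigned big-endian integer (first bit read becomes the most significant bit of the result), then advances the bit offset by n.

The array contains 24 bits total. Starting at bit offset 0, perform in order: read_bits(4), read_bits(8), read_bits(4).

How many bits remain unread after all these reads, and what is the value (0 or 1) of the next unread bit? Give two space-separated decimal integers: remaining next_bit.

Read 1: bits[0:4] width=4 -> value=6 (bin 0110); offset now 4 = byte 0 bit 4; 20 bits remain
Read 2: bits[4:12] width=8 -> value=56 (bin 00111000); offset now 12 = byte 1 bit 4; 12 bits remain
Read 3: bits[12:16] width=4 -> value=4 (bin 0100); offset now 16 = byte 2 bit 0; 8 bits remain

Answer: 8 1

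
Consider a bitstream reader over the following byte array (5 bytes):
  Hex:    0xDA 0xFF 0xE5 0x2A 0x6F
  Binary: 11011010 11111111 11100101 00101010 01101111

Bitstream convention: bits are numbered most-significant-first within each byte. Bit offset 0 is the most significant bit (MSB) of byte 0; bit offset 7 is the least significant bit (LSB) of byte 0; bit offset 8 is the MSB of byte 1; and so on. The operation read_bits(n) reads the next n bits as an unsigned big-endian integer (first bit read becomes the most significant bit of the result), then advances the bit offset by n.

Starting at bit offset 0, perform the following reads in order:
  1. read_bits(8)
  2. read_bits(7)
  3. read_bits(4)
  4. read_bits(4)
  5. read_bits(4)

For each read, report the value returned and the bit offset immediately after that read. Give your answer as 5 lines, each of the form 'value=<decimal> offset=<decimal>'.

Read 1: bits[0:8] width=8 -> value=218 (bin 11011010); offset now 8 = byte 1 bit 0; 32 bits remain
Read 2: bits[8:15] width=7 -> value=127 (bin 1111111); offset now 15 = byte 1 bit 7; 25 bits remain
Read 3: bits[15:19] width=4 -> value=15 (bin 1111); offset now 19 = byte 2 bit 3; 21 bits remain
Read 4: bits[19:23] width=4 -> value=2 (bin 0010); offset now 23 = byte 2 bit 7; 17 bits remain
Read 5: bits[23:27] width=4 -> value=9 (bin 1001); offset now 27 = byte 3 bit 3; 13 bits remain

Answer: value=218 offset=8
value=127 offset=15
value=15 offset=19
value=2 offset=23
value=9 offset=27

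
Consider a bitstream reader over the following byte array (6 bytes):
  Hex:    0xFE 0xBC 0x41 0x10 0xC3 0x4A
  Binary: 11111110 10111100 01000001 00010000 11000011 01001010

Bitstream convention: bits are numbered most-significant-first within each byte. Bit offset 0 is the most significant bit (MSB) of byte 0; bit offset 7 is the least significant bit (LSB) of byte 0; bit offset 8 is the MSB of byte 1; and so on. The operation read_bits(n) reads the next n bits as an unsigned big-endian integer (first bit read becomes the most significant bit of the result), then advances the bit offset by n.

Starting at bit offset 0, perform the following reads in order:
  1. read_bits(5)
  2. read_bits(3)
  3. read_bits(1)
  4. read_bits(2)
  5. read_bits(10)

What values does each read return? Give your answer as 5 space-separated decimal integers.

Read 1: bits[0:5] width=5 -> value=31 (bin 11111); offset now 5 = byte 0 bit 5; 43 bits remain
Read 2: bits[5:8] width=3 -> value=6 (bin 110); offset now 8 = byte 1 bit 0; 40 bits remain
Read 3: bits[8:9] width=1 -> value=1 (bin 1); offset now 9 = byte 1 bit 1; 39 bits remain
Read 4: bits[9:11] width=2 -> value=1 (bin 01); offset now 11 = byte 1 bit 3; 37 bits remain
Read 5: bits[11:21] width=10 -> value=904 (bin 1110001000); offset now 21 = byte 2 bit 5; 27 bits remain

Answer: 31 6 1 1 904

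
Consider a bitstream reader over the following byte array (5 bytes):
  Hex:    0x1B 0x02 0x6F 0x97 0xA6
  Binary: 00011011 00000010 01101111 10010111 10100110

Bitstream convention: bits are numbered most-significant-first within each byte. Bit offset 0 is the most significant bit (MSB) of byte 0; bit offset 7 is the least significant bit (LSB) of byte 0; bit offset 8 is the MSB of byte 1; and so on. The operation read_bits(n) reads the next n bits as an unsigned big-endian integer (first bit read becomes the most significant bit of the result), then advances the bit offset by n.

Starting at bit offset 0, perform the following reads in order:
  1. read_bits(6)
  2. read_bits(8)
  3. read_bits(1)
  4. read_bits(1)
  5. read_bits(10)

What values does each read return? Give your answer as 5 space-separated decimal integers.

Answer: 6 192 1 0 446

Derivation:
Read 1: bits[0:6] width=6 -> value=6 (bin 000110); offset now 6 = byte 0 bit 6; 34 bits remain
Read 2: bits[6:14] width=8 -> value=192 (bin 11000000); offset now 14 = byte 1 bit 6; 26 bits remain
Read 3: bits[14:15] width=1 -> value=1 (bin 1); offset now 15 = byte 1 bit 7; 25 bits remain
Read 4: bits[15:16] width=1 -> value=0 (bin 0); offset now 16 = byte 2 bit 0; 24 bits remain
Read 5: bits[16:26] width=10 -> value=446 (bin 0110111110); offset now 26 = byte 3 bit 2; 14 bits remain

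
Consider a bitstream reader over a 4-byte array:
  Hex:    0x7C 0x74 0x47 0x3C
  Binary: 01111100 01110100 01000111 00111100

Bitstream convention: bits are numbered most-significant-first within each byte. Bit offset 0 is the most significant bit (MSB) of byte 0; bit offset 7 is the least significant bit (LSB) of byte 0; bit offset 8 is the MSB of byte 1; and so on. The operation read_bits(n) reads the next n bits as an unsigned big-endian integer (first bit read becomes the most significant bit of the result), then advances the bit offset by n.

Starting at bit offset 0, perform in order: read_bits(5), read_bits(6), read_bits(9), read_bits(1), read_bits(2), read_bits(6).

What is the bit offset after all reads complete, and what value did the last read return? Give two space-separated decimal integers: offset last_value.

Answer: 29 39

Derivation:
Read 1: bits[0:5] width=5 -> value=15 (bin 01111); offset now 5 = byte 0 bit 5; 27 bits remain
Read 2: bits[5:11] width=6 -> value=35 (bin 100011); offset now 11 = byte 1 bit 3; 21 bits remain
Read 3: bits[11:20] width=9 -> value=324 (bin 101000100); offset now 20 = byte 2 bit 4; 12 bits remain
Read 4: bits[20:21] width=1 -> value=0 (bin 0); offset now 21 = byte 2 bit 5; 11 bits remain
Read 5: bits[21:23] width=2 -> value=3 (bin 11); offset now 23 = byte 2 bit 7; 9 bits remain
Read 6: bits[23:29] width=6 -> value=39 (bin 100111); offset now 29 = byte 3 bit 5; 3 bits remain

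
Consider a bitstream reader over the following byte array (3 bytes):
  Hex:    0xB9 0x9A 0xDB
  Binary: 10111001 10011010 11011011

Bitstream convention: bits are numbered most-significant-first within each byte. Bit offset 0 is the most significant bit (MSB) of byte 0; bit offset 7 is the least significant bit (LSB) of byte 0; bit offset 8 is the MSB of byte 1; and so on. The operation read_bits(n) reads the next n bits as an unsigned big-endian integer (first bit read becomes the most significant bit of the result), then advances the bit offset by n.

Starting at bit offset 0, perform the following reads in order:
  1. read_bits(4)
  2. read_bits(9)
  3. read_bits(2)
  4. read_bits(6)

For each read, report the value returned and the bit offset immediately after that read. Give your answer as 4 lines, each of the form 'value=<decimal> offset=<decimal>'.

Answer: value=11 offset=4
value=307 offset=13
value=1 offset=15
value=27 offset=21

Derivation:
Read 1: bits[0:4] width=4 -> value=11 (bin 1011); offset now 4 = byte 0 bit 4; 20 bits remain
Read 2: bits[4:13] width=9 -> value=307 (bin 100110011); offset now 13 = byte 1 bit 5; 11 bits remain
Read 3: bits[13:15] width=2 -> value=1 (bin 01); offset now 15 = byte 1 bit 7; 9 bits remain
Read 4: bits[15:21] width=6 -> value=27 (bin 011011); offset now 21 = byte 2 bit 5; 3 bits remain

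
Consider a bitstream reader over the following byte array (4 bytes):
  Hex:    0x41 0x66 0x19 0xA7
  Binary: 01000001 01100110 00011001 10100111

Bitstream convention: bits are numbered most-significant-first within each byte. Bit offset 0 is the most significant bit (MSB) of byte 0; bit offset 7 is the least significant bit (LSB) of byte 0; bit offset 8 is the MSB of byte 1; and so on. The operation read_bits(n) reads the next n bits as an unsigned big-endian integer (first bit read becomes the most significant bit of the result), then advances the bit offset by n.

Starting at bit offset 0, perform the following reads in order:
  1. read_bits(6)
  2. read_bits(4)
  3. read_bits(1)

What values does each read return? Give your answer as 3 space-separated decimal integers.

Read 1: bits[0:6] width=6 -> value=16 (bin 010000); offset now 6 = byte 0 bit 6; 26 bits remain
Read 2: bits[6:10] width=4 -> value=5 (bin 0101); offset now 10 = byte 1 bit 2; 22 bits remain
Read 3: bits[10:11] width=1 -> value=1 (bin 1); offset now 11 = byte 1 bit 3; 21 bits remain

Answer: 16 5 1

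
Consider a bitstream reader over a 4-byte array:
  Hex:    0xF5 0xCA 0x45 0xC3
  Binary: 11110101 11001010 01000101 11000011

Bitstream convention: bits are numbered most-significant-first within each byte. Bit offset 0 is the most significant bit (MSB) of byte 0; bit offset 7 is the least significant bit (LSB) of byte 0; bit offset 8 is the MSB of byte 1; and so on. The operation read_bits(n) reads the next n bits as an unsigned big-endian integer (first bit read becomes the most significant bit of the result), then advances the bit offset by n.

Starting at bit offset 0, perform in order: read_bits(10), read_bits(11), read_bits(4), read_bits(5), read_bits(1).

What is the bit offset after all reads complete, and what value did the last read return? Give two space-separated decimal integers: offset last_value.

Read 1: bits[0:10] width=10 -> value=983 (bin 1111010111); offset now 10 = byte 1 bit 2; 22 bits remain
Read 2: bits[10:21] width=11 -> value=328 (bin 00101001000); offset now 21 = byte 2 bit 5; 11 bits remain
Read 3: bits[21:25] width=4 -> value=11 (bin 1011); offset now 25 = byte 3 bit 1; 7 bits remain
Read 4: bits[25:30] width=5 -> value=16 (bin 10000); offset now 30 = byte 3 bit 6; 2 bits remain
Read 5: bits[30:31] width=1 -> value=1 (bin 1); offset now 31 = byte 3 bit 7; 1 bits remain

Answer: 31 1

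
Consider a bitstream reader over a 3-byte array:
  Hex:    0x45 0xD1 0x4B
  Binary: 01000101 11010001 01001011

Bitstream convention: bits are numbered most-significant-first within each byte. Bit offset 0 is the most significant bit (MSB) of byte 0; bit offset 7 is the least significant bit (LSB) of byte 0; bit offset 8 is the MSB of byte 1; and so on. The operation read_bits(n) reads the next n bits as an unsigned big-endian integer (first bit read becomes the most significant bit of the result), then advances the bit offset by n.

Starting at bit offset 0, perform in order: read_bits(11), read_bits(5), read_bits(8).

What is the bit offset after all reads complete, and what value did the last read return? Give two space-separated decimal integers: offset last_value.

Answer: 24 75

Derivation:
Read 1: bits[0:11] width=11 -> value=558 (bin 01000101110); offset now 11 = byte 1 bit 3; 13 bits remain
Read 2: bits[11:16] width=5 -> value=17 (bin 10001); offset now 16 = byte 2 bit 0; 8 bits remain
Read 3: bits[16:24] width=8 -> value=75 (bin 01001011); offset now 24 = byte 3 bit 0; 0 bits remain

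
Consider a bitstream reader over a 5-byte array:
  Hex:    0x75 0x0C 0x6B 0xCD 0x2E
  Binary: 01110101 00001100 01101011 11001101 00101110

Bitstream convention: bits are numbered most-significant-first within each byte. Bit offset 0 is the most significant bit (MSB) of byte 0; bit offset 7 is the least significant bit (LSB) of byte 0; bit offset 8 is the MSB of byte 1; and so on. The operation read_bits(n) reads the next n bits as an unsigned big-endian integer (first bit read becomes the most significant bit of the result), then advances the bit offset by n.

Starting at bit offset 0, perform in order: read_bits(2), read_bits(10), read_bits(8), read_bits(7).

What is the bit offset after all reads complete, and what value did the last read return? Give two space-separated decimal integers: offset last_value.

Read 1: bits[0:2] width=2 -> value=1 (bin 01); offset now 2 = byte 0 bit 2; 38 bits remain
Read 2: bits[2:12] width=10 -> value=848 (bin 1101010000); offset now 12 = byte 1 bit 4; 28 bits remain
Read 3: bits[12:20] width=8 -> value=198 (bin 11000110); offset now 20 = byte 2 bit 4; 20 bits remain
Read 4: bits[20:27] width=7 -> value=94 (bin 1011110); offset now 27 = byte 3 bit 3; 13 bits remain

Answer: 27 94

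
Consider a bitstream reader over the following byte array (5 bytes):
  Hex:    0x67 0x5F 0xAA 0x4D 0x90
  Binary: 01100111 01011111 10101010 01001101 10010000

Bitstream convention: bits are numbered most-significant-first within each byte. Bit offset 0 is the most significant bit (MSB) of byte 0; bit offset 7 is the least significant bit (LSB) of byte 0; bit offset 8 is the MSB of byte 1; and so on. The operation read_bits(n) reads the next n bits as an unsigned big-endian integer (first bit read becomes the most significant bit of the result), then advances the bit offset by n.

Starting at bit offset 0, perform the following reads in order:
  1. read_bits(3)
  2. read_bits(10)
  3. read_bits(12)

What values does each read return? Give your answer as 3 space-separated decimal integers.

Read 1: bits[0:3] width=3 -> value=3 (bin 011); offset now 3 = byte 0 bit 3; 37 bits remain
Read 2: bits[3:13] width=10 -> value=235 (bin 0011101011); offset now 13 = byte 1 bit 5; 27 bits remain
Read 3: bits[13:25] width=12 -> value=3924 (bin 111101010100); offset now 25 = byte 3 bit 1; 15 bits remain

Answer: 3 235 3924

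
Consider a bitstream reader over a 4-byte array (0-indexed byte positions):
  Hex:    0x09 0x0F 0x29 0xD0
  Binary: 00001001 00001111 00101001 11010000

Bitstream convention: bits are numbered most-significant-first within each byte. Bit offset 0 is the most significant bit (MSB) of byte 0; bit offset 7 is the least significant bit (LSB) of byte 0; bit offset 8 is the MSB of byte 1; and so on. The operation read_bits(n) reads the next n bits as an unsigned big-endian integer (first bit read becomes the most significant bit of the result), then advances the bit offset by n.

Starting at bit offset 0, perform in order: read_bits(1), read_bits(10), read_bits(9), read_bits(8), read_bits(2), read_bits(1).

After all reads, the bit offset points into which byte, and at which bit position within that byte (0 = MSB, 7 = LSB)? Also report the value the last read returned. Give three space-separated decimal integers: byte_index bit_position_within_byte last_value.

Read 1: bits[0:1] width=1 -> value=0 (bin 0); offset now 1 = byte 0 bit 1; 31 bits remain
Read 2: bits[1:11] width=10 -> value=72 (bin 0001001000); offset now 11 = byte 1 bit 3; 21 bits remain
Read 3: bits[11:20] width=9 -> value=242 (bin 011110010); offset now 20 = byte 2 bit 4; 12 bits remain
Read 4: bits[20:28] width=8 -> value=157 (bin 10011101); offset now 28 = byte 3 bit 4; 4 bits remain
Read 5: bits[28:30] width=2 -> value=0 (bin 00); offset now 30 = byte 3 bit 6; 2 bits remain
Read 6: bits[30:31] width=1 -> value=0 (bin 0); offset now 31 = byte 3 bit 7; 1 bits remain

Answer: 3 7 0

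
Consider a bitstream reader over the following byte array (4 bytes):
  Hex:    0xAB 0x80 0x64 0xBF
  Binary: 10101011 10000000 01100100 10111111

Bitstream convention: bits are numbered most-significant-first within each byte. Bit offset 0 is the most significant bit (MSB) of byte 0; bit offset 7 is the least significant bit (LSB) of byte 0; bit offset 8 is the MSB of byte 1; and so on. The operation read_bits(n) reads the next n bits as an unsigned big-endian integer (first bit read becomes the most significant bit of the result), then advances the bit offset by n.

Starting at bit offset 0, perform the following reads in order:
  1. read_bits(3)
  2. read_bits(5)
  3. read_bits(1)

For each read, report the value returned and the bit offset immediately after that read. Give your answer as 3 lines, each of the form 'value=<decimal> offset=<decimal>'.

Read 1: bits[0:3] width=3 -> value=5 (bin 101); offset now 3 = byte 0 bit 3; 29 bits remain
Read 2: bits[3:8] width=5 -> value=11 (bin 01011); offset now 8 = byte 1 bit 0; 24 bits remain
Read 3: bits[8:9] width=1 -> value=1 (bin 1); offset now 9 = byte 1 bit 1; 23 bits remain

Answer: value=5 offset=3
value=11 offset=8
value=1 offset=9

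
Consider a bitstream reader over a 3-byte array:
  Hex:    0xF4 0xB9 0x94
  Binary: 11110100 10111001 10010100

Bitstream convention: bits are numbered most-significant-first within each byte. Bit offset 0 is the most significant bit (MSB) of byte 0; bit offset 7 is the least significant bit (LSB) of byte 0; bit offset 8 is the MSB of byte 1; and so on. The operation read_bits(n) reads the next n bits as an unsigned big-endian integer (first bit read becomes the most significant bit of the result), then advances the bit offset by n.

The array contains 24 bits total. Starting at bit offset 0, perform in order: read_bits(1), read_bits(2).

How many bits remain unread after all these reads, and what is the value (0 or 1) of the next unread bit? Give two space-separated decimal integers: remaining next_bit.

Answer: 21 1

Derivation:
Read 1: bits[0:1] width=1 -> value=1 (bin 1); offset now 1 = byte 0 bit 1; 23 bits remain
Read 2: bits[1:3] width=2 -> value=3 (bin 11); offset now 3 = byte 0 bit 3; 21 bits remain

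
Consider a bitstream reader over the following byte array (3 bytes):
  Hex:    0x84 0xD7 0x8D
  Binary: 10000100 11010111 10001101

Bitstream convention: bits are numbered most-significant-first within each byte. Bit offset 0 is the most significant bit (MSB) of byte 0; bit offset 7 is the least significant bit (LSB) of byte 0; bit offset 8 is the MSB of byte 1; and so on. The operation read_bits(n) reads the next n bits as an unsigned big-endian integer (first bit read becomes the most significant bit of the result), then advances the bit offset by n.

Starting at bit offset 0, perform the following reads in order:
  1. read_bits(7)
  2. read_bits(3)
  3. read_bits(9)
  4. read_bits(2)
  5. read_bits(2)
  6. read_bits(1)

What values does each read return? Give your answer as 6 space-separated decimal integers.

Read 1: bits[0:7] width=7 -> value=66 (bin 1000010); offset now 7 = byte 0 bit 7; 17 bits remain
Read 2: bits[7:10] width=3 -> value=3 (bin 011); offset now 10 = byte 1 bit 2; 14 bits remain
Read 3: bits[10:19] width=9 -> value=188 (bin 010111100); offset now 19 = byte 2 bit 3; 5 bits remain
Read 4: bits[19:21] width=2 -> value=1 (bin 01); offset now 21 = byte 2 bit 5; 3 bits remain
Read 5: bits[21:23] width=2 -> value=2 (bin 10); offset now 23 = byte 2 bit 7; 1 bits remain
Read 6: bits[23:24] width=1 -> value=1 (bin 1); offset now 24 = byte 3 bit 0; 0 bits remain

Answer: 66 3 188 1 2 1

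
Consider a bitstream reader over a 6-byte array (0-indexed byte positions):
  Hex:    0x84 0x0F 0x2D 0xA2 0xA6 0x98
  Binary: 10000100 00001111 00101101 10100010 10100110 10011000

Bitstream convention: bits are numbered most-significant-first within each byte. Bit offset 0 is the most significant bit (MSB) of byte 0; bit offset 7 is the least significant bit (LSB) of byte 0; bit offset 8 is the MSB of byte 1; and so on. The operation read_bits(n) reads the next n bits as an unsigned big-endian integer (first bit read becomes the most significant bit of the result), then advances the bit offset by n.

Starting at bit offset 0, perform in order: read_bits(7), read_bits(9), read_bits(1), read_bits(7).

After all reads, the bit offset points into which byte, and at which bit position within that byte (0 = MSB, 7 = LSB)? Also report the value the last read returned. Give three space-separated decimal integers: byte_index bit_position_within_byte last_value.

Read 1: bits[0:7] width=7 -> value=66 (bin 1000010); offset now 7 = byte 0 bit 7; 41 bits remain
Read 2: bits[7:16] width=9 -> value=15 (bin 000001111); offset now 16 = byte 2 bit 0; 32 bits remain
Read 3: bits[16:17] width=1 -> value=0 (bin 0); offset now 17 = byte 2 bit 1; 31 bits remain
Read 4: bits[17:24] width=7 -> value=45 (bin 0101101); offset now 24 = byte 3 bit 0; 24 bits remain

Answer: 3 0 45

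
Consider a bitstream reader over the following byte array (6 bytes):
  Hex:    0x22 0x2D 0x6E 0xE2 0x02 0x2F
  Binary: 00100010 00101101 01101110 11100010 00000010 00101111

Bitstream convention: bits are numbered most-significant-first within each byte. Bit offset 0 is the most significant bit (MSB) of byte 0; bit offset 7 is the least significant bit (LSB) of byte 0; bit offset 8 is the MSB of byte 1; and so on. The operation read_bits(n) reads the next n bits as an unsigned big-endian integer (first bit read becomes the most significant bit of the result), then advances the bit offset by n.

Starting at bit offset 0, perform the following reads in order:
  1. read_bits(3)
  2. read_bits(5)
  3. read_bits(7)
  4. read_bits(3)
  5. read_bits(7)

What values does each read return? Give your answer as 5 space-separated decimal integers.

Read 1: bits[0:3] width=3 -> value=1 (bin 001); offset now 3 = byte 0 bit 3; 45 bits remain
Read 2: bits[3:8] width=5 -> value=2 (bin 00010); offset now 8 = byte 1 bit 0; 40 bits remain
Read 3: bits[8:15] width=7 -> value=22 (bin 0010110); offset now 15 = byte 1 bit 7; 33 bits remain
Read 4: bits[15:18] width=3 -> value=5 (bin 101); offset now 18 = byte 2 bit 2; 30 bits remain
Read 5: bits[18:25] width=7 -> value=93 (bin 1011101); offset now 25 = byte 3 bit 1; 23 bits remain

Answer: 1 2 22 5 93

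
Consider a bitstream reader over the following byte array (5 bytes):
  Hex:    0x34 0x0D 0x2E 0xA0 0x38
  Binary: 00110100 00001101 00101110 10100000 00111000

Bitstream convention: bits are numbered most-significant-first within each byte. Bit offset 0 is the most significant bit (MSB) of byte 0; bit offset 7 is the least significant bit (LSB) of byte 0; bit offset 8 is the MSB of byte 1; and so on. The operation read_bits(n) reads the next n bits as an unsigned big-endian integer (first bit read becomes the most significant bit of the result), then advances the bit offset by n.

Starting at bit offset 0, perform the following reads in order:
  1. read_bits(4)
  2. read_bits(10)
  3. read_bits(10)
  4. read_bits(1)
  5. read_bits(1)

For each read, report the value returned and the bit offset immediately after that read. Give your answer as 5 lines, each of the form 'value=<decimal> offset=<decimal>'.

Read 1: bits[0:4] width=4 -> value=3 (bin 0011); offset now 4 = byte 0 bit 4; 36 bits remain
Read 2: bits[4:14] width=10 -> value=259 (bin 0100000011); offset now 14 = byte 1 bit 6; 26 bits remain
Read 3: bits[14:24] width=10 -> value=302 (bin 0100101110); offset now 24 = byte 3 bit 0; 16 bits remain
Read 4: bits[24:25] width=1 -> value=1 (bin 1); offset now 25 = byte 3 bit 1; 15 bits remain
Read 5: bits[25:26] width=1 -> value=0 (bin 0); offset now 26 = byte 3 bit 2; 14 bits remain

Answer: value=3 offset=4
value=259 offset=14
value=302 offset=24
value=1 offset=25
value=0 offset=26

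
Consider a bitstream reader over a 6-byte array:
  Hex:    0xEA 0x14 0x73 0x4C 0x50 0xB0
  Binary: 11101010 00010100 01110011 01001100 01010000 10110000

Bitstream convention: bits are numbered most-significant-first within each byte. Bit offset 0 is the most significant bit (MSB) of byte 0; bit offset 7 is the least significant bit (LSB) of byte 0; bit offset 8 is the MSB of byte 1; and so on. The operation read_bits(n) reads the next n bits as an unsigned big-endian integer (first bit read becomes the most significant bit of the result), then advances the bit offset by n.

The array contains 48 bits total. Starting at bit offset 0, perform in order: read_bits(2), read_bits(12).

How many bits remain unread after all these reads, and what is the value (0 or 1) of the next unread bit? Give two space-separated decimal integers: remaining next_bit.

Read 1: bits[0:2] width=2 -> value=3 (bin 11); offset now 2 = byte 0 bit 2; 46 bits remain
Read 2: bits[2:14] width=12 -> value=2693 (bin 101010000101); offset now 14 = byte 1 bit 6; 34 bits remain

Answer: 34 0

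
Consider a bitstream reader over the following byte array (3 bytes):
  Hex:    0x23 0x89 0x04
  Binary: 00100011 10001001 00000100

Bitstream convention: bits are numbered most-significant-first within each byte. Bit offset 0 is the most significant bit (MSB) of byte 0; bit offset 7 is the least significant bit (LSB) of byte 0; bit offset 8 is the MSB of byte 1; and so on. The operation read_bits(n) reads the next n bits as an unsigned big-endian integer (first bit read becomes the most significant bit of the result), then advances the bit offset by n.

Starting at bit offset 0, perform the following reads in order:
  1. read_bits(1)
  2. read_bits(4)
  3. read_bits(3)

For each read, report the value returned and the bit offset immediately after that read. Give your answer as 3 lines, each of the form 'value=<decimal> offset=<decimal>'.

Read 1: bits[0:1] width=1 -> value=0 (bin 0); offset now 1 = byte 0 bit 1; 23 bits remain
Read 2: bits[1:5] width=4 -> value=4 (bin 0100); offset now 5 = byte 0 bit 5; 19 bits remain
Read 3: bits[5:8] width=3 -> value=3 (bin 011); offset now 8 = byte 1 bit 0; 16 bits remain

Answer: value=0 offset=1
value=4 offset=5
value=3 offset=8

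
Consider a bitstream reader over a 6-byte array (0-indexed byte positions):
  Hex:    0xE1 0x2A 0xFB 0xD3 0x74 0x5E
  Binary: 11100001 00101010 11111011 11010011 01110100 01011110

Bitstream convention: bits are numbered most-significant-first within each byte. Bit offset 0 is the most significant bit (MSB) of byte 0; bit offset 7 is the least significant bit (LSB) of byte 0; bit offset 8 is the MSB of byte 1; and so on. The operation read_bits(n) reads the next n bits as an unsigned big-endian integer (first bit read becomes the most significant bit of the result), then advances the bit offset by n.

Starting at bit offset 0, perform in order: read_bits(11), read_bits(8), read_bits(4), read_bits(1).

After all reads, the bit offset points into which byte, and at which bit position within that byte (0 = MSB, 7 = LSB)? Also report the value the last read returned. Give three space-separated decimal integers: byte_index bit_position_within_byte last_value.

Answer: 3 0 1

Derivation:
Read 1: bits[0:11] width=11 -> value=1801 (bin 11100001001); offset now 11 = byte 1 bit 3; 37 bits remain
Read 2: bits[11:19] width=8 -> value=87 (bin 01010111); offset now 19 = byte 2 bit 3; 29 bits remain
Read 3: bits[19:23] width=4 -> value=13 (bin 1101); offset now 23 = byte 2 bit 7; 25 bits remain
Read 4: bits[23:24] width=1 -> value=1 (bin 1); offset now 24 = byte 3 bit 0; 24 bits remain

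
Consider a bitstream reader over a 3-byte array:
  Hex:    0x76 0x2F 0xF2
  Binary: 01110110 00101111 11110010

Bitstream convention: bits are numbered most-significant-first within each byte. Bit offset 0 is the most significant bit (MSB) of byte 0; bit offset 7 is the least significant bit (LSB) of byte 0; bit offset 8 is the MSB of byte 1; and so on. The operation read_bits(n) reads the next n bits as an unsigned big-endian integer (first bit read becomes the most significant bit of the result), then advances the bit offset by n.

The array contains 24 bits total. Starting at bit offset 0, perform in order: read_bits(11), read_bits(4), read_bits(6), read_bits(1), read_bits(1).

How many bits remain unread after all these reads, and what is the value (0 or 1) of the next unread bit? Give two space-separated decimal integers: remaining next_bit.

Read 1: bits[0:11] width=11 -> value=945 (bin 01110110001); offset now 11 = byte 1 bit 3; 13 bits remain
Read 2: bits[11:15] width=4 -> value=7 (bin 0111); offset now 15 = byte 1 bit 7; 9 bits remain
Read 3: bits[15:21] width=6 -> value=62 (bin 111110); offset now 21 = byte 2 bit 5; 3 bits remain
Read 4: bits[21:22] width=1 -> value=0 (bin 0); offset now 22 = byte 2 bit 6; 2 bits remain
Read 5: bits[22:23] width=1 -> value=1 (bin 1); offset now 23 = byte 2 bit 7; 1 bits remain

Answer: 1 0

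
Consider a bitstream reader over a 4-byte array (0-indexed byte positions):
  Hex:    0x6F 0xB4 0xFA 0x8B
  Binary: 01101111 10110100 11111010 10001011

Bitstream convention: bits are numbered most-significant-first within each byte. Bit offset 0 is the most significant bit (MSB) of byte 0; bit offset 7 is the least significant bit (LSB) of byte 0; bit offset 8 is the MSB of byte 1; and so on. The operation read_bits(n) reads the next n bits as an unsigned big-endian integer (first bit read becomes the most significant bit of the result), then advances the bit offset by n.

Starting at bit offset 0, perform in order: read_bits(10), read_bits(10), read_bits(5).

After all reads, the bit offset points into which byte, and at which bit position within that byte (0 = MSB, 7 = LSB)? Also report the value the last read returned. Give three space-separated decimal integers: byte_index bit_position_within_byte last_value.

Read 1: bits[0:10] width=10 -> value=446 (bin 0110111110); offset now 10 = byte 1 bit 2; 22 bits remain
Read 2: bits[10:20] width=10 -> value=847 (bin 1101001111); offset now 20 = byte 2 bit 4; 12 bits remain
Read 3: bits[20:25] width=5 -> value=21 (bin 10101); offset now 25 = byte 3 bit 1; 7 bits remain

Answer: 3 1 21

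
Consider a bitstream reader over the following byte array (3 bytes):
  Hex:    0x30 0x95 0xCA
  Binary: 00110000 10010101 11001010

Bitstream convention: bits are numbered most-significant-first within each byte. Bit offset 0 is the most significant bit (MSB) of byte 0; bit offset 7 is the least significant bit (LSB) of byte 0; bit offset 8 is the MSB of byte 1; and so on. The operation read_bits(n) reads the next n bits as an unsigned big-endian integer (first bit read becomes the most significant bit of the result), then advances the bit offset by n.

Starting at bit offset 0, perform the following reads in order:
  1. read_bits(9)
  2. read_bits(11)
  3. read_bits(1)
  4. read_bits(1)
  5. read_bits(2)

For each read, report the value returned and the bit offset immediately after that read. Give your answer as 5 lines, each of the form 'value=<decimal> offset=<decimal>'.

Answer: value=97 offset=9
value=348 offset=20
value=1 offset=21
value=0 offset=22
value=2 offset=24

Derivation:
Read 1: bits[0:9] width=9 -> value=97 (bin 001100001); offset now 9 = byte 1 bit 1; 15 bits remain
Read 2: bits[9:20] width=11 -> value=348 (bin 00101011100); offset now 20 = byte 2 bit 4; 4 bits remain
Read 3: bits[20:21] width=1 -> value=1 (bin 1); offset now 21 = byte 2 bit 5; 3 bits remain
Read 4: bits[21:22] width=1 -> value=0 (bin 0); offset now 22 = byte 2 bit 6; 2 bits remain
Read 5: bits[22:24] width=2 -> value=2 (bin 10); offset now 24 = byte 3 bit 0; 0 bits remain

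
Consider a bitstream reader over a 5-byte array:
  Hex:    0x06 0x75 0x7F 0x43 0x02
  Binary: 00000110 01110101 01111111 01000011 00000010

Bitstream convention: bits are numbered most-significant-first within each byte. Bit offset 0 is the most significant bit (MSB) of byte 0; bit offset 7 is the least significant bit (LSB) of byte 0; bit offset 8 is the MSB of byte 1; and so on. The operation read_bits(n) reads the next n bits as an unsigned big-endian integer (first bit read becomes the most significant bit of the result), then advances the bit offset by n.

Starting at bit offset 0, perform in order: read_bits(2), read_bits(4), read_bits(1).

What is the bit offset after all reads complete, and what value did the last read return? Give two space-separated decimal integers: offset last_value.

Read 1: bits[0:2] width=2 -> value=0 (bin 00); offset now 2 = byte 0 bit 2; 38 bits remain
Read 2: bits[2:6] width=4 -> value=1 (bin 0001); offset now 6 = byte 0 bit 6; 34 bits remain
Read 3: bits[6:7] width=1 -> value=1 (bin 1); offset now 7 = byte 0 bit 7; 33 bits remain

Answer: 7 1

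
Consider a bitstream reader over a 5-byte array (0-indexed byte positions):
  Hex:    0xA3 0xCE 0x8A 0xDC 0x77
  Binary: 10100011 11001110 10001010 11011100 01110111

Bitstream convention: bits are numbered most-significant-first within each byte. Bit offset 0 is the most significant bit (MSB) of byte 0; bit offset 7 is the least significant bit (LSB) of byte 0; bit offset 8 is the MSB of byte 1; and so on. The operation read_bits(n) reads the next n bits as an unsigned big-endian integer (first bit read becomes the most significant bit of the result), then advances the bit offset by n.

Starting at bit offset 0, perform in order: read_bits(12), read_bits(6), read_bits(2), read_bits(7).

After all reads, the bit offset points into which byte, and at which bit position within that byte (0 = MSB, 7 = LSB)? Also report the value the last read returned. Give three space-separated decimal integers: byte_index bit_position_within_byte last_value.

Answer: 3 3 86

Derivation:
Read 1: bits[0:12] width=12 -> value=2620 (bin 101000111100); offset now 12 = byte 1 bit 4; 28 bits remain
Read 2: bits[12:18] width=6 -> value=58 (bin 111010); offset now 18 = byte 2 bit 2; 22 bits remain
Read 3: bits[18:20] width=2 -> value=0 (bin 00); offset now 20 = byte 2 bit 4; 20 bits remain
Read 4: bits[20:27] width=7 -> value=86 (bin 1010110); offset now 27 = byte 3 bit 3; 13 bits remain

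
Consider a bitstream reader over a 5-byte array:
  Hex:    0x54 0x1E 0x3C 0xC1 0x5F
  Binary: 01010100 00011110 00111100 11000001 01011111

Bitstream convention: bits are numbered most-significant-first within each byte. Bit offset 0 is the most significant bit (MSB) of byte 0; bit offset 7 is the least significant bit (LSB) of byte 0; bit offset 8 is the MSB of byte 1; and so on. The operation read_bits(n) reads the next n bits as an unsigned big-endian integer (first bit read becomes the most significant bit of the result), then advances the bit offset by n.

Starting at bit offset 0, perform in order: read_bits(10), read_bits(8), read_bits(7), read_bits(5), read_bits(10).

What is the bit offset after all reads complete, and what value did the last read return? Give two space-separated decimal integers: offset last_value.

Read 1: bits[0:10] width=10 -> value=336 (bin 0101010000); offset now 10 = byte 1 bit 2; 30 bits remain
Read 2: bits[10:18] width=8 -> value=120 (bin 01111000); offset now 18 = byte 2 bit 2; 22 bits remain
Read 3: bits[18:25] width=7 -> value=121 (bin 1111001); offset now 25 = byte 3 bit 1; 15 bits remain
Read 4: bits[25:30] width=5 -> value=16 (bin 10000); offset now 30 = byte 3 bit 6; 10 bits remain
Read 5: bits[30:40] width=10 -> value=351 (bin 0101011111); offset now 40 = byte 5 bit 0; 0 bits remain

Answer: 40 351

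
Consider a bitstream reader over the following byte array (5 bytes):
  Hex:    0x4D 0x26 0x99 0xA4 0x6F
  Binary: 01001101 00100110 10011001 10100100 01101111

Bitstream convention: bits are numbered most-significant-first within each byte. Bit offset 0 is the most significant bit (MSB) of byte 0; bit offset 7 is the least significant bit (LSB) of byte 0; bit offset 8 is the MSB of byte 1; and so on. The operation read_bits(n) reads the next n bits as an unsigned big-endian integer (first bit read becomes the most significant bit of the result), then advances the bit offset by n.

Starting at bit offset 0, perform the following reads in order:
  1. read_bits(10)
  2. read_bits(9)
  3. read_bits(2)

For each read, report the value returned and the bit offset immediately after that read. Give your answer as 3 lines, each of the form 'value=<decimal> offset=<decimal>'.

Read 1: bits[0:10] width=10 -> value=308 (bin 0100110100); offset now 10 = byte 1 bit 2; 30 bits remain
Read 2: bits[10:19] width=9 -> value=308 (bin 100110100); offset now 19 = byte 2 bit 3; 21 bits remain
Read 3: bits[19:21] width=2 -> value=3 (bin 11); offset now 21 = byte 2 bit 5; 19 bits remain

Answer: value=308 offset=10
value=308 offset=19
value=3 offset=21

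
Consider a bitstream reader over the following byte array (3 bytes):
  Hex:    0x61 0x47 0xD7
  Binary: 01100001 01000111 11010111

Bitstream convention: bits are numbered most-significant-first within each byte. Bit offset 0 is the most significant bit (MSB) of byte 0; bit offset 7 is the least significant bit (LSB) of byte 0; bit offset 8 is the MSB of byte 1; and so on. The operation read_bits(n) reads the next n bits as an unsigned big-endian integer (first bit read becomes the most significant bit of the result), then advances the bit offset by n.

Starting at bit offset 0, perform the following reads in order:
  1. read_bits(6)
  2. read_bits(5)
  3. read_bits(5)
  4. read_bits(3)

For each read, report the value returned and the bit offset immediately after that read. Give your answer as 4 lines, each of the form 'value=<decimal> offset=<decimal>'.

Answer: value=24 offset=6
value=10 offset=11
value=7 offset=16
value=6 offset=19

Derivation:
Read 1: bits[0:6] width=6 -> value=24 (bin 011000); offset now 6 = byte 0 bit 6; 18 bits remain
Read 2: bits[6:11] width=5 -> value=10 (bin 01010); offset now 11 = byte 1 bit 3; 13 bits remain
Read 3: bits[11:16] width=5 -> value=7 (bin 00111); offset now 16 = byte 2 bit 0; 8 bits remain
Read 4: bits[16:19] width=3 -> value=6 (bin 110); offset now 19 = byte 2 bit 3; 5 bits remain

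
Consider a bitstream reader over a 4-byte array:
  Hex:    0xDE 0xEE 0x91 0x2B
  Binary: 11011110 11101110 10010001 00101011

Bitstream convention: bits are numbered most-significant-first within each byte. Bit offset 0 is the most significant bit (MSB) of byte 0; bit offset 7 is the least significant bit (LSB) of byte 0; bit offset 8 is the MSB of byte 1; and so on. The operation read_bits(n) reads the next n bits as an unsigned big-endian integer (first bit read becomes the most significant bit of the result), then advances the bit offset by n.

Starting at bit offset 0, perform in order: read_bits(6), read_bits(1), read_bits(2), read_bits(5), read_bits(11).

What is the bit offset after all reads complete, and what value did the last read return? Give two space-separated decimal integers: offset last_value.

Answer: 25 1314

Derivation:
Read 1: bits[0:6] width=6 -> value=55 (bin 110111); offset now 6 = byte 0 bit 6; 26 bits remain
Read 2: bits[6:7] width=1 -> value=1 (bin 1); offset now 7 = byte 0 bit 7; 25 bits remain
Read 3: bits[7:9] width=2 -> value=1 (bin 01); offset now 9 = byte 1 bit 1; 23 bits remain
Read 4: bits[9:14] width=5 -> value=27 (bin 11011); offset now 14 = byte 1 bit 6; 18 bits remain
Read 5: bits[14:25] width=11 -> value=1314 (bin 10100100010); offset now 25 = byte 3 bit 1; 7 bits remain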